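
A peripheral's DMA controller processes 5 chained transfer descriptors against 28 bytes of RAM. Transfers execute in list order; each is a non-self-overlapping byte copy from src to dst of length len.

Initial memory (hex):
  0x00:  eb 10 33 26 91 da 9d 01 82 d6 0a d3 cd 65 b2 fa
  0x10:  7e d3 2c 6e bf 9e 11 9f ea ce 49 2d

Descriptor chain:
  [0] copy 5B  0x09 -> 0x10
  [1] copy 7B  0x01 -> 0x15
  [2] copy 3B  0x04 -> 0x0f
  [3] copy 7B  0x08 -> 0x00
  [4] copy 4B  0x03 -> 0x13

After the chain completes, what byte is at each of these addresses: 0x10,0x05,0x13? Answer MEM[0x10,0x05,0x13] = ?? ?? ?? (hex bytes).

  after D0: wrote 5B at 0x10 = d60ad3cd65
  after D1: wrote 7B at 0x15 = 10332691da9d01
  after D2: wrote 3B at 0x0f = 91da9d
  after D3: wrote 7B at 0x00 = 82d60ad3cd65b2
  after D4: wrote 4B at 0x13 = d3cd65b2
query mem[0x10]=0xda, mem[0x05]=0x65, mem[0x13]=0xd3

MEM[0x10,0x05,0x13] = da 65 d3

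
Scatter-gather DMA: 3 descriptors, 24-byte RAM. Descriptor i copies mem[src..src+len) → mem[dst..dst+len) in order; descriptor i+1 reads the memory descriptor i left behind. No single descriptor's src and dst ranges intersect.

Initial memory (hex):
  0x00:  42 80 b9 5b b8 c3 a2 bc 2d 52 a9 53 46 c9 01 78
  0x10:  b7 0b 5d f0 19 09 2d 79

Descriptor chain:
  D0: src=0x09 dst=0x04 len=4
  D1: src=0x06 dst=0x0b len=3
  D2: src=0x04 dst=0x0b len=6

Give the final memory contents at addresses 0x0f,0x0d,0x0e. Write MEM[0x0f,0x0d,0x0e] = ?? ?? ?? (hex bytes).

D0: mem[0x04..0x07] <- [52 a9 53 46]
D1: mem[0x0b..0x0d] <- [53 46 2d]
D2: mem[0x0b..0x10] <- [52 a9 53 46 2d 52]
query mem[0x0f]=0x2d, mem[0x0d]=0x53, mem[0x0e]=0x46

MEM[0x0f,0x0d,0x0e] = 2d 53 46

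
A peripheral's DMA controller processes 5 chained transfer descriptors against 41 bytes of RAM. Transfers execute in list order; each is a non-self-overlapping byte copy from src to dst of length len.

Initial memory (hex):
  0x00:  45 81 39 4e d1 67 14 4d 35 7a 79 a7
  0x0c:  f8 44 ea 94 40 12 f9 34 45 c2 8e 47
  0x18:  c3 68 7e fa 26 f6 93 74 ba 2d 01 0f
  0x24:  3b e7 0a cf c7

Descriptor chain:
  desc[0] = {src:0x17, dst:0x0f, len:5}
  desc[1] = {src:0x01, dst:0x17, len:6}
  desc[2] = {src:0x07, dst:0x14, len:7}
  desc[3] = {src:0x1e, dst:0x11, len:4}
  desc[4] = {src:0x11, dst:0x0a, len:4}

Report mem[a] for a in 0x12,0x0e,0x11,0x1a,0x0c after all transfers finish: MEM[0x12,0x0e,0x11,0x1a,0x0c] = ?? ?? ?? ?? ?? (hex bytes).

[0] 0x17->0x0f len=5 : 47 c3 68 7e fa
[1] 0x01->0x17 len=6 : 81 39 4e d1 67 14
[2] 0x07->0x14 len=7 : 4d 35 7a 79 a7 f8 44
[3] 0x1e->0x11 len=4 : 93 74 ba 2d
[4] 0x11->0x0a len=4 : 93 74 ba 2d
query mem[0x12]=0x74, mem[0x0e]=0xea, mem[0x11]=0x93, mem[0x1a]=0x44, mem[0x0c]=0xba

MEM[0x12,0x0e,0x11,0x1a,0x0c] = 74 ea 93 44 ba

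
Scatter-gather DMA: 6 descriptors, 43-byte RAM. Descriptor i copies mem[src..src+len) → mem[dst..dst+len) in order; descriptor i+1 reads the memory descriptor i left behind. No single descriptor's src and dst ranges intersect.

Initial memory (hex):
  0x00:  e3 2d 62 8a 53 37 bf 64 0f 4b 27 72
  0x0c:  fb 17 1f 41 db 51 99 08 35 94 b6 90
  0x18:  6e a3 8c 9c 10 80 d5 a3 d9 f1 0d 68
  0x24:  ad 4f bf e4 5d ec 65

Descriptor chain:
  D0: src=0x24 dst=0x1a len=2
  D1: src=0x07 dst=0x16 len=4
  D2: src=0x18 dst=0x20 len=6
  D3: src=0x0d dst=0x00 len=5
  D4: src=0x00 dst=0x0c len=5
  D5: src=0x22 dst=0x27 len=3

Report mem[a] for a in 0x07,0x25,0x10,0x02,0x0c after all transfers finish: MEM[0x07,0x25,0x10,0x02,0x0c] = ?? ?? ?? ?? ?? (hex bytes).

[0] 0x24->0x1a len=2 : ad 4f
[1] 0x07->0x16 len=4 : 64 0f 4b 27
[2] 0x18->0x20 len=6 : 4b 27 ad 4f 10 80
[3] 0x0d->0x00 len=5 : 17 1f 41 db 51
[4] 0x00->0x0c len=5 : 17 1f 41 db 51
[5] 0x22->0x27 len=3 : ad 4f 10
query mem[0x07]=0x64, mem[0x25]=0x80, mem[0x10]=0x51, mem[0x02]=0x41, mem[0x0c]=0x17

MEM[0x07,0x25,0x10,0x02,0x0c] = 64 80 51 41 17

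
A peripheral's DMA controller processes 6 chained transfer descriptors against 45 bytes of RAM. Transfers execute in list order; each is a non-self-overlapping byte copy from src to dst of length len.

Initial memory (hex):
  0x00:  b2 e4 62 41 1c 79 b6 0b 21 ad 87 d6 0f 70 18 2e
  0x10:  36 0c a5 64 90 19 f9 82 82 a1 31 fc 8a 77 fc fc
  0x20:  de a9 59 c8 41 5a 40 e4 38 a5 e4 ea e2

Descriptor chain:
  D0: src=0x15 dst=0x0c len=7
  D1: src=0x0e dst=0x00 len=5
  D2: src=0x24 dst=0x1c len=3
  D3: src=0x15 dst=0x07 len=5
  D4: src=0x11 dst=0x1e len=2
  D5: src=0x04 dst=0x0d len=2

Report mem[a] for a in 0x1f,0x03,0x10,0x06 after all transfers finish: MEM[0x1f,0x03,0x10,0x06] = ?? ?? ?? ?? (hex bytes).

MEM[0x1f,0x03,0x10,0x06] = fc 31 a1 b6

[0] 0x15->0x0c len=7 : 19 f9 82 82 a1 31 fc
[1] 0x0e->0x00 len=5 : 82 82 a1 31 fc
[2] 0x24->0x1c len=3 : 41 5a 40
[3] 0x15->0x07 len=5 : 19 f9 82 82 a1
[4] 0x11->0x1e len=2 : 31 fc
[5] 0x04->0x0d len=2 : fc 79
query mem[0x1f]=0xfc, mem[0x03]=0x31, mem[0x10]=0xa1, mem[0x06]=0xb6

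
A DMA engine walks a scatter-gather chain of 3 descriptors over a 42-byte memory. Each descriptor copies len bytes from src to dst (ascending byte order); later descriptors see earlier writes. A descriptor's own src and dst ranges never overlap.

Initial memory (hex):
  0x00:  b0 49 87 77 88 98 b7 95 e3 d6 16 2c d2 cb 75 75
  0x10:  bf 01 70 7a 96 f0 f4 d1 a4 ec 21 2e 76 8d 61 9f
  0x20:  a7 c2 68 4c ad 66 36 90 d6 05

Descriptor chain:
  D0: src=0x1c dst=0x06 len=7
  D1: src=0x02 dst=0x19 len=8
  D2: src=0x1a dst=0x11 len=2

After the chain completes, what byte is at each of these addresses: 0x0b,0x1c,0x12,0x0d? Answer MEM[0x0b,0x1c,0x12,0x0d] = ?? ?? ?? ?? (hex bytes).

MEM[0x0b,0x1c,0x12,0x0d] = c2 98 88 cb

[0] 0x1c->0x06 len=7 : 76 8d 61 9f a7 c2 68
[1] 0x02->0x19 len=8 : 87 77 88 98 76 8d 61 9f
[2] 0x1a->0x11 len=2 : 77 88
query mem[0x0b]=0xc2, mem[0x1c]=0x98, mem[0x12]=0x88, mem[0x0d]=0xcb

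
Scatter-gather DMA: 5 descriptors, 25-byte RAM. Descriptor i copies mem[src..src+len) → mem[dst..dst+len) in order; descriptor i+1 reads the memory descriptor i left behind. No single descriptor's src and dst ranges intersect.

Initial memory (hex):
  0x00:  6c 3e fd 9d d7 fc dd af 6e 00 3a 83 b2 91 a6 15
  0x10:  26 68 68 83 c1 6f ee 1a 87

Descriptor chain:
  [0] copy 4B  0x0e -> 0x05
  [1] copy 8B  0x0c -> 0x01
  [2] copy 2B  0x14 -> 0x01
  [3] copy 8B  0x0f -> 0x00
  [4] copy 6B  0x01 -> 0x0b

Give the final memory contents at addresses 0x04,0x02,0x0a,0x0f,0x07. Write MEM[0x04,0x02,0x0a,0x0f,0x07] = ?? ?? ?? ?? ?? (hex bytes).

[0] 0x0e->0x05 len=4 : a6 15 26 68
[1] 0x0c->0x01 len=8 : b2 91 a6 15 26 68 68 83
[2] 0x14->0x01 len=2 : c1 6f
[3] 0x0f->0x00 len=8 : 15 26 68 68 83 c1 6f ee
[4] 0x01->0x0b len=6 : 26 68 68 83 c1 6f
query mem[0x04]=0x83, mem[0x02]=0x68, mem[0x0a]=0x3a, mem[0x0f]=0xc1, mem[0x07]=0xee

MEM[0x04,0x02,0x0a,0x0f,0x07] = 83 68 3a c1 ee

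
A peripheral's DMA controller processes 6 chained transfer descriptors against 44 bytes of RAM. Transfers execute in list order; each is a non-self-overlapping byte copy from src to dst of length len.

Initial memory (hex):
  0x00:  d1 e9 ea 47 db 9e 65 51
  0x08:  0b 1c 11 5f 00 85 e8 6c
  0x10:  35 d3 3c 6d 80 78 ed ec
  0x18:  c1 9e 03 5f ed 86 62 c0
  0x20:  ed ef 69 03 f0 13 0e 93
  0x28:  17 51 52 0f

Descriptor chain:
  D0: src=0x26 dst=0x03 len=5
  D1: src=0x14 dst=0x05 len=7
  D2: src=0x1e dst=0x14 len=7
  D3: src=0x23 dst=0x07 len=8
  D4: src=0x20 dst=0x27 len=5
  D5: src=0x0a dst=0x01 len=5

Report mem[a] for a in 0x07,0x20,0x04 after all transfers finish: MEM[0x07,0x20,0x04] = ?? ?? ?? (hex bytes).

#0 dst[0x03+5] := {0x0e,0x93,0x17,0x51,0x52}
#1 dst[0x05+7] := {0x80,0x78,0xed,0xec,0xc1,0x9e,0x03}
#2 dst[0x14+7] := {0x62,0xc0,0xed,0xef,0x69,0x03,0xf0}
#3 dst[0x07+8] := {0x03,0xf0,0x13,0x0e,0x93,0x17,0x51,0x52}
#4 dst[0x27+5] := {0xed,0xef,0x69,0x03,0xf0}
#5 dst[0x01+5] := {0x0e,0x93,0x17,0x51,0x52}
query mem[0x07]=0x03, mem[0x20]=0xed, mem[0x04]=0x51

MEM[0x07,0x20,0x04] = 03 ed 51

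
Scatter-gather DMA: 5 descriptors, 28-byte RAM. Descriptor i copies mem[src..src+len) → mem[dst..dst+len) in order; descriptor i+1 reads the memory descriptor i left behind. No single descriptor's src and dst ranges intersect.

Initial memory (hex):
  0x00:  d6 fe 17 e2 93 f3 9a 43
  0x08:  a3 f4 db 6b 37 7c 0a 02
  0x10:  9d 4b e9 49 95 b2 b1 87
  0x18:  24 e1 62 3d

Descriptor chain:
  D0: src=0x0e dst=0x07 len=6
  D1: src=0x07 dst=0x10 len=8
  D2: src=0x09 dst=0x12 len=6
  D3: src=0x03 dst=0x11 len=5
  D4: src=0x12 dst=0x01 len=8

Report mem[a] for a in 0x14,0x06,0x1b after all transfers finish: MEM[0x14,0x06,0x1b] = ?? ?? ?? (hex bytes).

MEM[0x14,0x06,0x1b] = 9a 0a 3d

#0 dst[0x07+6] := {0x0a,0x02,0x9d,0x4b,0xe9,0x49}
#1 dst[0x10+8] := {0x0a,0x02,0x9d,0x4b,0xe9,0x49,0x7c,0x0a}
#2 dst[0x12+6] := {0x9d,0x4b,0xe9,0x49,0x7c,0x0a}
#3 dst[0x11+5] := {0xe2,0x93,0xf3,0x9a,0x0a}
#4 dst[0x01+8] := {0x93,0xf3,0x9a,0x0a,0x7c,0x0a,0x24,0xe1}
query mem[0x14]=0x9a, mem[0x06]=0x0a, mem[0x1b]=0x3d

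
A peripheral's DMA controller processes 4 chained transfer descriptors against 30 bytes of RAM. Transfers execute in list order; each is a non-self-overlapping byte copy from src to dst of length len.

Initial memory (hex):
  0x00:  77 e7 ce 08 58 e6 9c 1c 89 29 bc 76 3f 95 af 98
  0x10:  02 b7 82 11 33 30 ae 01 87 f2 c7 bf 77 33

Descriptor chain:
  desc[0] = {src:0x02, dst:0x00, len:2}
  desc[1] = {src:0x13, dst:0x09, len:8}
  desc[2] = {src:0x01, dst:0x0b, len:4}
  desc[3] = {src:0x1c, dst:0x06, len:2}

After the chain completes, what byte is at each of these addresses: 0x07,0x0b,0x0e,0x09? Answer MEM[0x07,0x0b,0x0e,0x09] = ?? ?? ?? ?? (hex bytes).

#0 dst[0x00+2] := {0xce,0x08}
#1 dst[0x09+8] := {0x11,0x33,0x30,0xae,0x01,0x87,0xf2,0xc7}
#2 dst[0x0b+4] := {0x08,0xce,0x08,0x58}
#3 dst[0x06+2] := {0x77,0x33}
query mem[0x07]=0x33, mem[0x0b]=0x08, mem[0x0e]=0x58, mem[0x09]=0x11

MEM[0x07,0x0b,0x0e,0x09] = 33 08 58 11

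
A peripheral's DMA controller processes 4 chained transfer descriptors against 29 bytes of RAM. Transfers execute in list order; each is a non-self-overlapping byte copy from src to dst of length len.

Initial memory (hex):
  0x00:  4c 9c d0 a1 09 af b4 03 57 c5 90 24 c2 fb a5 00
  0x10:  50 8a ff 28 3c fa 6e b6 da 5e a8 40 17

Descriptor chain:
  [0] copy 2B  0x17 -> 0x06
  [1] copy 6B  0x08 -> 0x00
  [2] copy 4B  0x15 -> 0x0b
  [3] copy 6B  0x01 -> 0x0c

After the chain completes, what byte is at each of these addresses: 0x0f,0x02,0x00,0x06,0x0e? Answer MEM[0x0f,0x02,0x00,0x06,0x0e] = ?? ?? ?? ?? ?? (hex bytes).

MEM[0x0f,0x02,0x00,0x06,0x0e] = c2 90 57 b6 24

[0] 0x17->0x06 len=2 : b6 da
[1] 0x08->0x00 len=6 : 57 c5 90 24 c2 fb
[2] 0x15->0x0b len=4 : fa 6e b6 da
[3] 0x01->0x0c len=6 : c5 90 24 c2 fb b6
query mem[0x0f]=0xc2, mem[0x02]=0x90, mem[0x00]=0x57, mem[0x06]=0xb6, mem[0x0e]=0x24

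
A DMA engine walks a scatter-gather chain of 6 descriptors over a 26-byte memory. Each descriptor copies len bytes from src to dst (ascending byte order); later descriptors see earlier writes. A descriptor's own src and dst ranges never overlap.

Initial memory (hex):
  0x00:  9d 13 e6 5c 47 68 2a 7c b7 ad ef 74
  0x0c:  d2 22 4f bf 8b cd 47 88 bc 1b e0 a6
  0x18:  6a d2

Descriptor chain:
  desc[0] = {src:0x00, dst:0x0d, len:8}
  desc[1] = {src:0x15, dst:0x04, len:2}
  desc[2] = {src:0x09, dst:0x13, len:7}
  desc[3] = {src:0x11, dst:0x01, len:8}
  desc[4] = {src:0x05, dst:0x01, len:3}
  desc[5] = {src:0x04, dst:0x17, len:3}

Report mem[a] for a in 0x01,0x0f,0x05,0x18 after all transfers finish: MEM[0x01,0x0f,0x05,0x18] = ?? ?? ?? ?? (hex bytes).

MEM[0x01,0x0f,0x05,0x18] = 74 e6 74 74

  after D0: wrote 8B at 0x0d = 9d13e65c47682a7c
  after D1: wrote 2B at 0x04 = 1be0
  after D2: wrote 7B at 0x13 = adef74d29d13e6
  after D3: wrote 8B at 0x01 = 4768adef74d29d13
  after D4: wrote 3B at 0x01 = 74d29d
  after D5: wrote 3B at 0x17 = ef74d2
query mem[0x01]=0x74, mem[0x0f]=0xe6, mem[0x05]=0x74, mem[0x18]=0x74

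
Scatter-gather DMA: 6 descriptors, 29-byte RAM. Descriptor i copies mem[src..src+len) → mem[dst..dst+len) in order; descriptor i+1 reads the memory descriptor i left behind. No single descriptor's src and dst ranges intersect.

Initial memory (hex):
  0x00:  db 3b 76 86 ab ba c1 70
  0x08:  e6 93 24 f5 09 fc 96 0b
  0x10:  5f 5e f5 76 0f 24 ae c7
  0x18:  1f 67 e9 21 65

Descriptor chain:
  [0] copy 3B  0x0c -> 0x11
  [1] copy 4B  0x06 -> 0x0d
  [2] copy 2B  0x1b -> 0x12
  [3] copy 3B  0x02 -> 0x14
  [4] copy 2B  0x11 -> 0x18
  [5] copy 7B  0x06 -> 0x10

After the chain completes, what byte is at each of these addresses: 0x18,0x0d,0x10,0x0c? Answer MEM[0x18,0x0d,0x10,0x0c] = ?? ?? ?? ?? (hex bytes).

  after D0: wrote 3B at 0x11 = 09fc96
  after D1: wrote 4B at 0x0d = c170e693
  after D2: wrote 2B at 0x12 = 2165
  after D3: wrote 3B at 0x14 = 7686ab
  after D4: wrote 2B at 0x18 = 0921
  after D5: wrote 7B at 0x10 = c170e69324f509
query mem[0x18]=0x09, mem[0x0d]=0xc1, mem[0x10]=0xc1, mem[0x0c]=0x09

MEM[0x18,0x0d,0x10,0x0c] = 09 c1 c1 09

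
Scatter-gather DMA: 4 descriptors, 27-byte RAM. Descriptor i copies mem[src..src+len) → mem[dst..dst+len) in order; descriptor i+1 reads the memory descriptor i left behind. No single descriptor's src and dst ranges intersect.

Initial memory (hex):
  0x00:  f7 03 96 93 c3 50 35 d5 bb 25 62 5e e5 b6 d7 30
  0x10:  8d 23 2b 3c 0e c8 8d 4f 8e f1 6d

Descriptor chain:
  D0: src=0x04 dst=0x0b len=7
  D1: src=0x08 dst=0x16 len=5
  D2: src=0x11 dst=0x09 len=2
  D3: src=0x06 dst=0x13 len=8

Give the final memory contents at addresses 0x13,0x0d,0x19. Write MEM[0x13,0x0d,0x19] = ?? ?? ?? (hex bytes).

MEM[0x13,0x0d,0x19] = 35 35 50

D0: mem[0x0b..0x11] <- [c3 50 35 d5 bb 25 62]
D1: mem[0x16..0x1a] <- [bb 25 62 c3 50]
D2: mem[0x09..0x0a] <- [62 2b]
D3: mem[0x13..0x1a] <- [35 d5 bb 62 2b c3 50 35]
query mem[0x13]=0x35, mem[0x0d]=0x35, mem[0x19]=0x50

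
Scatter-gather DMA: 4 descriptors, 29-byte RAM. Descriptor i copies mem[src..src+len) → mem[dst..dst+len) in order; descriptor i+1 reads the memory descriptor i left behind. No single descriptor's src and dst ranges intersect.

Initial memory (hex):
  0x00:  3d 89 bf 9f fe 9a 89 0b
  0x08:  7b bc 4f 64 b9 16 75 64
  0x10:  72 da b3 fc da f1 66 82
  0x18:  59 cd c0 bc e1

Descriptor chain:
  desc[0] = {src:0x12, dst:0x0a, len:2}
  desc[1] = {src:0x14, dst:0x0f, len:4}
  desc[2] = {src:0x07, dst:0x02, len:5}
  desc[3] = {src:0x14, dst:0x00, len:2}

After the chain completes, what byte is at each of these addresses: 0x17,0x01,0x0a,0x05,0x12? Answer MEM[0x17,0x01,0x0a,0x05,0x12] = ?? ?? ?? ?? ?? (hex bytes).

MEM[0x17,0x01,0x0a,0x05,0x12] = 82 f1 b3 b3 82

  after D0: wrote 2B at 0x0a = b3fc
  after D1: wrote 4B at 0x0f = daf16682
  after D2: wrote 5B at 0x02 = 0b7bbcb3fc
  after D3: wrote 2B at 0x00 = daf1
query mem[0x17]=0x82, mem[0x01]=0xf1, mem[0x0a]=0xb3, mem[0x05]=0xb3, mem[0x12]=0x82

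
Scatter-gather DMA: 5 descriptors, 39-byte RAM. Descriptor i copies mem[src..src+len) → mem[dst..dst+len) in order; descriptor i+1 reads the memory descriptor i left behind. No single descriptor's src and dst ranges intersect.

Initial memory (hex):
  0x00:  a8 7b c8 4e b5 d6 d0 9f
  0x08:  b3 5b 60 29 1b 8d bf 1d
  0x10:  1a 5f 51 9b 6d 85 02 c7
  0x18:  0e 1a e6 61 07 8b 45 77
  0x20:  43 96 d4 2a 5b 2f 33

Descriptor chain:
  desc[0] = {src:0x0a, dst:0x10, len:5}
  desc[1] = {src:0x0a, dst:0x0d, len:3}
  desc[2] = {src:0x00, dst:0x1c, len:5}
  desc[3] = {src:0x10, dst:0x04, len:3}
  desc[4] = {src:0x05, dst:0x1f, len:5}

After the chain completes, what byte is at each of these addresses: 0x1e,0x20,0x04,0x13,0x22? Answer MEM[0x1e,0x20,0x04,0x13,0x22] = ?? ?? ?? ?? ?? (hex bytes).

[0] 0x0a->0x10 len=5 : 60 29 1b 8d bf
[1] 0x0a->0x0d len=3 : 60 29 1b
[2] 0x00->0x1c len=5 : a8 7b c8 4e b5
[3] 0x10->0x04 len=3 : 60 29 1b
[4] 0x05->0x1f len=5 : 29 1b 9f b3 5b
query mem[0x1e]=0xc8, mem[0x20]=0x1b, mem[0x04]=0x60, mem[0x13]=0x8d, mem[0x22]=0xb3

MEM[0x1e,0x20,0x04,0x13,0x22] = c8 1b 60 8d b3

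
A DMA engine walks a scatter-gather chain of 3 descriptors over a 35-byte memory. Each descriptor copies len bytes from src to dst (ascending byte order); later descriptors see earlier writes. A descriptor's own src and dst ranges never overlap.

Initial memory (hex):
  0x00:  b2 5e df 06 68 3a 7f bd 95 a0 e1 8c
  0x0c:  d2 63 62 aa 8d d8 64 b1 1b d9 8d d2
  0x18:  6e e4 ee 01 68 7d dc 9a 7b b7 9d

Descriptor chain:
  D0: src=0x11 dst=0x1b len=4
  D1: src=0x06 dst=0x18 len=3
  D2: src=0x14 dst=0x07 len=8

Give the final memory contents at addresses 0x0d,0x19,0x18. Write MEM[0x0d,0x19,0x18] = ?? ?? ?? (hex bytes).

D0: mem[0x1b..0x1e] <- [d8 64 b1 1b]
D1: mem[0x18..0x1a] <- [7f bd 95]
D2: mem[0x07..0x0e] <- [1b d9 8d d2 7f bd 95 d8]
query mem[0x0d]=0x95, mem[0x19]=0xbd, mem[0x18]=0x7f

MEM[0x0d,0x19,0x18] = 95 bd 7f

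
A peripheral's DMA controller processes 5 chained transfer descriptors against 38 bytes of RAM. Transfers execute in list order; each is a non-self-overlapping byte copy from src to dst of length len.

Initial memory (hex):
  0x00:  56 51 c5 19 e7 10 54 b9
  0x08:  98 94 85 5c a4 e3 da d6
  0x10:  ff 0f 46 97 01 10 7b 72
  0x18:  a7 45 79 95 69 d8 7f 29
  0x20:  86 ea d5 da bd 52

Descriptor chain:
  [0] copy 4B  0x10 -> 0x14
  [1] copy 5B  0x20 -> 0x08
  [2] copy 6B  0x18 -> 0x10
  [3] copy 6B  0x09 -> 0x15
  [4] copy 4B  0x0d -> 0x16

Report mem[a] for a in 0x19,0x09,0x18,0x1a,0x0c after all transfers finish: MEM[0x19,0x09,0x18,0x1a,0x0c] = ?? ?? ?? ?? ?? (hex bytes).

  after D0: wrote 4B at 0x14 = ff0f4697
  after D1: wrote 5B at 0x08 = 86ead5dabd
  after D2: wrote 6B at 0x10 = a745799569d8
  after D3: wrote 6B at 0x15 = ead5dabde3da
  after D4: wrote 4B at 0x16 = e3dad6a7
query mem[0x19]=0xa7, mem[0x09]=0xea, mem[0x18]=0xd6, mem[0x1a]=0xda, mem[0x0c]=0xbd

MEM[0x19,0x09,0x18,0x1a,0x0c] = a7 ea d6 da bd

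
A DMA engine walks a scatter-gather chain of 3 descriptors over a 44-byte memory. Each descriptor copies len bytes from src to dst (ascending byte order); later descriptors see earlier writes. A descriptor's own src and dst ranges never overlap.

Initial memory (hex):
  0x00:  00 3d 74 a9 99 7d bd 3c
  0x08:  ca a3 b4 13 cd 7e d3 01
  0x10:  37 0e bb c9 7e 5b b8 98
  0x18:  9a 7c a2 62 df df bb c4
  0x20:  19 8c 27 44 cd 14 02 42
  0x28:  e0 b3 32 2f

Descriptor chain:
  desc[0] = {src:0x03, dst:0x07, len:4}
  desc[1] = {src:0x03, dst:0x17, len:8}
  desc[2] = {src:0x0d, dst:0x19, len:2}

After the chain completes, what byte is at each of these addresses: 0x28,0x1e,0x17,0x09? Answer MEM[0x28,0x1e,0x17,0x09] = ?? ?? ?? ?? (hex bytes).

MEM[0x28,0x1e,0x17,0x09] = e0 bd a9 7d

D0: mem[0x07..0x0a] <- [a9 99 7d bd]
D1: mem[0x17..0x1e] <- [a9 99 7d bd a9 99 7d bd]
D2: mem[0x19..0x1a] <- [7e d3]
query mem[0x28]=0xe0, mem[0x1e]=0xbd, mem[0x17]=0xa9, mem[0x09]=0x7d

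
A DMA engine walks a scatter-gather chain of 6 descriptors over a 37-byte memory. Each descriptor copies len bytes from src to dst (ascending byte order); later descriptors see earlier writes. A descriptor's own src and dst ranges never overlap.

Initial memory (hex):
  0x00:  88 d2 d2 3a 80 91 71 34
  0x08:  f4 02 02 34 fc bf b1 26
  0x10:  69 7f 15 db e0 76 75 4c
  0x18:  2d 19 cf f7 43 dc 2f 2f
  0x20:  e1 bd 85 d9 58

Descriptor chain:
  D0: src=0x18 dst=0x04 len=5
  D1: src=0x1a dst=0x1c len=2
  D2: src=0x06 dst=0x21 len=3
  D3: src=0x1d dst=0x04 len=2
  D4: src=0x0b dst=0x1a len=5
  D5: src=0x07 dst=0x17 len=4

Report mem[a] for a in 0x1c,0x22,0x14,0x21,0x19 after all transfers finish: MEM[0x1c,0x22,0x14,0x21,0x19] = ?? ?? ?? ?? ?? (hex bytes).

#0 dst[0x04+5] := {0x2d,0x19,0xcf,0xf7,0x43}
#1 dst[0x1c+2] := {0xcf,0xf7}
#2 dst[0x21+3] := {0xcf,0xf7,0x43}
#3 dst[0x04+2] := {0xf7,0x2f}
#4 dst[0x1a+5] := {0x34,0xfc,0xbf,0xb1,0x26}
#5 dst[0x17+4] := {0xf7,0x43,0x02,0x02}
query mem[0x1c]=0xbf, mem[0x22]=0xf7, mem[0x14]=0xe0, mem[0x21]=0xcf, mem[0x19]=0x02

MEM[0x1c,0x22,0x14,0x21,0x19] = bf f7 e0 cf 02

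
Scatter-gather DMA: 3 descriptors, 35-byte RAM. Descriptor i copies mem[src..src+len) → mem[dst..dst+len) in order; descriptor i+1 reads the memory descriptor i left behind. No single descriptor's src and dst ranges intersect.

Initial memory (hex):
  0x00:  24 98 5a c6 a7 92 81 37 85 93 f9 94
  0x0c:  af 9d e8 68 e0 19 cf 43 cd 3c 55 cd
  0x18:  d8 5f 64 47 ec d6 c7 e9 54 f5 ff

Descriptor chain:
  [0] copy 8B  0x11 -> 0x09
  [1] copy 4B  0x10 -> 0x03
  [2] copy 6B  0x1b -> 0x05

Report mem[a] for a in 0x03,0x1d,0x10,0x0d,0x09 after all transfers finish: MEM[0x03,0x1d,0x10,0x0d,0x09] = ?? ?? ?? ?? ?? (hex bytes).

D0: mem[0x09..0x10] <- [19 cf 43 cd 3c 55 cd d8]
D1: mem[0x03..0x06] <- [d8 19 cf 43]
D2: mem[0x05..0x0a] <- [47 ec d6 c7 e9 54]
query mem[0x03]=0xd8, mem[0x1d]=0xd6, mem[0x10]=0xd8, mem[0x0d]=0x3c, mem[0x09]=0xe9

MEM[0x03,0x1d,0x10,0x0d,0x09] = d8 d6 d8 3c e9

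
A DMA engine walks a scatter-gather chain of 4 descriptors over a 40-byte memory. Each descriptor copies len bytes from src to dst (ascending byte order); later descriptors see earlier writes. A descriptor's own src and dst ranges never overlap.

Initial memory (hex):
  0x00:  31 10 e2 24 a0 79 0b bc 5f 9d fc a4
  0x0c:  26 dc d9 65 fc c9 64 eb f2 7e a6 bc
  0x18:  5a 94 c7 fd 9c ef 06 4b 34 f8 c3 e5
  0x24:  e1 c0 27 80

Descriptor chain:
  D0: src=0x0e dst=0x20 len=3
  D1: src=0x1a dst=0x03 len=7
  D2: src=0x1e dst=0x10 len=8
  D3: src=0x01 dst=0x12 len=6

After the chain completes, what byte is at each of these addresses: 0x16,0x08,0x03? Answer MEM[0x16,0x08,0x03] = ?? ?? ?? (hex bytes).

[0] 0x0e->0x20 len=3 : d9 65 fc
[1] 0x1a->0x03 len=7 : c7 fd 9c ef 06 4b d9
[2] 0x1e->0x10 len=8 : 06 4b d9 65 fc e5 e1 c0
[3] 0x01->0x12 len=6 : 10 e2 c7 fd 9c ef
query mem[0x16]=0x9c, mem[0x08]=0x4b, mem[0x03]=0xc7

MEM[0x16,0x08,0x03] = 9c 4b c7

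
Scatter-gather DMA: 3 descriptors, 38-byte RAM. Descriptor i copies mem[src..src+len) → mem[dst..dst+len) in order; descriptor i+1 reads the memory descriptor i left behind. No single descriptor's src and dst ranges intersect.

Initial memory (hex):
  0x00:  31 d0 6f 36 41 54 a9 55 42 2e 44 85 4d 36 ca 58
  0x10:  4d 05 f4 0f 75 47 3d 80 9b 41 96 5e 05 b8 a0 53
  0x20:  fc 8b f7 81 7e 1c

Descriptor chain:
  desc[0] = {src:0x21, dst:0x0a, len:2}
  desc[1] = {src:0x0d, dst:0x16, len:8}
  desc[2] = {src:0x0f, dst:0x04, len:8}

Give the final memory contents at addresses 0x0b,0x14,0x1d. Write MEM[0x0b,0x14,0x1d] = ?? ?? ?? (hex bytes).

MEM[0x0b,0x14,0x1d] = 36 75 75

D0: mem[0x0a..0x0b] <- [8b f7]
D1: mem[0x16..0x1d] <- [36 ca 58 4d 05 f4 0f 75]
D2: mem[0x04..0x0b] <- [58 4d 05 f4 0f 75 47 36]
query mem[0x0b]=0x36, mem[0x14]=0x75, mem[0x1d]=0x75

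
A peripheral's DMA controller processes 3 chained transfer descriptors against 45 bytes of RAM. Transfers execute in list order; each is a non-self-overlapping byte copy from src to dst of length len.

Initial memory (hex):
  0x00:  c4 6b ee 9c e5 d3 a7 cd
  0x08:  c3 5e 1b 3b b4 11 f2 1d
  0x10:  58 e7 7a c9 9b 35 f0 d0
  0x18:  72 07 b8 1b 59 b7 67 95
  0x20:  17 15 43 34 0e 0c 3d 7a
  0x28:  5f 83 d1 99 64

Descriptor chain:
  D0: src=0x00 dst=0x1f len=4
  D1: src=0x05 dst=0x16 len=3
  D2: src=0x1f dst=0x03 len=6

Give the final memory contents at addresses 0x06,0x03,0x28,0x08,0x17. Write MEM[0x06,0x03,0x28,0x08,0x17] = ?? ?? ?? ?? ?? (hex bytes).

MEM[0x06,0x03,0x28,0x08,0x17] = 9c c4 5f 0e a7

  after D0: wrote 4B at 0x1f = c46bee9c
  after D1: wrote 3B at 0x16 = d3a7cd
  after D2: wrote 6B at 0x03 = c46bee9c340e
query mem[0x06]=0x9c, mem[0x03]=0xc4, mem[0x28]=0x5f, mem[0x08]=0x0e, mem[0x17]=0xa7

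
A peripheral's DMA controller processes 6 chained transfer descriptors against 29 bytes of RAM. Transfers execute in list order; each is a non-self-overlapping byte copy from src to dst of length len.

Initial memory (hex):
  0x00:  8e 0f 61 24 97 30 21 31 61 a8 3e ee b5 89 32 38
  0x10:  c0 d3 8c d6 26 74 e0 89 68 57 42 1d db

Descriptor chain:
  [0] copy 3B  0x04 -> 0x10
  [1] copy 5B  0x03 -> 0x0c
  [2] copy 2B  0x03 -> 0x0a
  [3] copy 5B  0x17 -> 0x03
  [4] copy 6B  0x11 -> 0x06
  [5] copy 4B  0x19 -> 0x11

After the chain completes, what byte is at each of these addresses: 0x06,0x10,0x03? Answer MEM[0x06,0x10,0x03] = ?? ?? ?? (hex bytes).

[0] 0x04->0x10 len=3 : 97 30 21
[1] 0x03->0x0c len=5 : 24 97 30 21 31
[2] 0x03->0x0a len=2 : 24 97
[3] 0x17->0x03 len=5 : 89 68 57 42 1d
[4] 0x11->0x06 len=6 : 30 21 d6 26 74 e0
[5] 0x19->0x11 len=4 : 57 42 1d db
query mem[0x06]=0x30, mem[0x10]=0x31, mem[0x03]=0x89

MEM[0x06,0x10,0x03] = 30 31 89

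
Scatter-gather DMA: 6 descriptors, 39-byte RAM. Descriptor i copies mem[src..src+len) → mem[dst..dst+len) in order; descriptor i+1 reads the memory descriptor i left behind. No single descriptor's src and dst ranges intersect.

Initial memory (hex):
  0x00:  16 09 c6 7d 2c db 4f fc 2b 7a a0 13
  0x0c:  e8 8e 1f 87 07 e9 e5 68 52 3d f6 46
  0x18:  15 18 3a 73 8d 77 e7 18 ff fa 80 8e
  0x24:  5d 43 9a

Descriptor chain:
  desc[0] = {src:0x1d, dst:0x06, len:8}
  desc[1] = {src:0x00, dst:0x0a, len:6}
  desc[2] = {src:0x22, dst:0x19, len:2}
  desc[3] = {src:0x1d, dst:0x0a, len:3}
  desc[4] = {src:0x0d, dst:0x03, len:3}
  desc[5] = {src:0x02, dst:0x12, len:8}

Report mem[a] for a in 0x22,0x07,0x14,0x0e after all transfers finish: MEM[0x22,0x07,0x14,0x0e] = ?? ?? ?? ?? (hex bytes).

MEM[0x22,0x07,0x14,0x0e] = 80 e7 2c 2c

D0: mem[0x06..0x0d] <- [77 e7 18 ff fa 80 8e 5d]
D1: mem[0x0a..0x0f] <- [16 09 c6 7d 2c db]
D2: mem[0x19..0x1a] <- [80 8e]
D3: mem[0x0a..0x0c] <- [77 e7 18]
D4: mem[0x03..0x05] <- [7d 2c db]
D5: mem[0x12..0x19] <- [c6 7d 2c db 77 e7 18 ff]
query mem[0x22]=0x80, mem[0x07]=0xe7, mem[0x14]=0x2c, mem[0x0e]=0x2c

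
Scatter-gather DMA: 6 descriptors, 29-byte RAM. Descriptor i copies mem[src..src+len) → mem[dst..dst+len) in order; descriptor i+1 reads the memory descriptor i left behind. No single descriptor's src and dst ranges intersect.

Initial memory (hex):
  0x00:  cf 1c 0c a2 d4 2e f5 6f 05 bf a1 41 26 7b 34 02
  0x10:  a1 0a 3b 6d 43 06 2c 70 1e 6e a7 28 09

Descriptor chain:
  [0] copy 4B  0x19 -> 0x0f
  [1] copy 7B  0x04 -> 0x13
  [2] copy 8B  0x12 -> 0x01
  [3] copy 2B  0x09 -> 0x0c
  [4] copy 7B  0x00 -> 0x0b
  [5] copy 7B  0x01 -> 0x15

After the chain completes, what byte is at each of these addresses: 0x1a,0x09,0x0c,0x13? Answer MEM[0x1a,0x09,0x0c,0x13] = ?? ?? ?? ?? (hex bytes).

#0 dst[0x0f+4] := {0x6e,0xa7,0x28,0x09}
#1 dst[0x13+7] := {0xd4,0x2e,0xf5,0x6f,0x05,0xbf,0xa1}
#2 dst[0x01+8] := {0x09,0xd4,0x2e,0xf5,0x6f,0x05,0xbf,0xa1}
#3 dst[0x0c+2] := {0xbf,0xa1}
#4 dst[0x0b+7] := {0xcf,0x09,0xd4,0x2e,0xf5,0x6f,0x05}
#5 dst[0x15+7] := {0x09,0xd4,0x2e,0xf5,0x6f,0x05,0xbf}
query mem[0x1a]=0x05, mem[0x09]=0xbf, mem[0x0c]=0x09, mem[0x13]=0xd4

MEM[0x1a,0x09,0x0c,0x13] = 05 bf 09 d4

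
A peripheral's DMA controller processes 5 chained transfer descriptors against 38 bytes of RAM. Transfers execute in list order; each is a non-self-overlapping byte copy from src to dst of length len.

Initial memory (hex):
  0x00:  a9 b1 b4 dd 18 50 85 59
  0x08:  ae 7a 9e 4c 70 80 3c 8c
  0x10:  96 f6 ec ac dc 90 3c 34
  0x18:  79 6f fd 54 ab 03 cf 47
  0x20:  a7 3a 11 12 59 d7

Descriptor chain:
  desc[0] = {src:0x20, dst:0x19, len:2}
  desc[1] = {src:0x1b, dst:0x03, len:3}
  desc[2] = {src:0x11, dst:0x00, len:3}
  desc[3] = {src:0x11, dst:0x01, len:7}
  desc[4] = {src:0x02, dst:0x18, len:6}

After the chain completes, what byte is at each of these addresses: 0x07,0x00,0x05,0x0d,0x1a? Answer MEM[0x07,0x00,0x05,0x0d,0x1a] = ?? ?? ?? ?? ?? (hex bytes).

D0: mem[0x19..0x1a] <- [a7 3a]
D1: mem[0x03..0x05] <- [54 ab 03]
D2: mem[0x00..0x02] <- [f6 ec ac]
D3: mem[0x01..0x07] <- [f6 ec ac dc 90 3c 34]
D4: mem[0x18..0x1d] <- [ec ac dc 90 3c 34]
query mem[0x07]=0x34, mem[0x00]=0xf6, mem[0x05]=0x90, mem[0x0d]=0x80, mem[0x1a]=0xdc

MEM[0x07,0x00,0x05,0x0d,0x1a] = 34 f6 90 80 dc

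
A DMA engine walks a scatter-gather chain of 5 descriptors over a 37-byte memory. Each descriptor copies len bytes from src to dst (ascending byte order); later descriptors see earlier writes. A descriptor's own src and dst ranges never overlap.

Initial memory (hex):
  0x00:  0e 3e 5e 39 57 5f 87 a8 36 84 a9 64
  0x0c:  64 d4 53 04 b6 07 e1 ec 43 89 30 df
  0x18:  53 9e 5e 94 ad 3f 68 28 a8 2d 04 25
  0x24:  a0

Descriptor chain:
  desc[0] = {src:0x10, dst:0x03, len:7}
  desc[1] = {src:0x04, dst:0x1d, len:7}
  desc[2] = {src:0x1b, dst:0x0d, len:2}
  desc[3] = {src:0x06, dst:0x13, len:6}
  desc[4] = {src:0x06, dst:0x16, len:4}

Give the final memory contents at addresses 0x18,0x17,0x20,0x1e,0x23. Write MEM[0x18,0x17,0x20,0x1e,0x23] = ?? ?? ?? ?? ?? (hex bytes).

MEM[0x18,0x17,0x20,0x1e,0x23] = 89 43 43 e1 a9

D0: mem[0x03..0x09] <- [b6 07 e1 ec 43 89 30]
D1: mem[0x1d..0x23] <- [07 e1 ec 43 89 30 a9]
D2: mem[0x0d..0x0e] <- [94 ad]
D3: mem[0x13..0x18] <- [ec 43 89 30 a9 64]
D4: mem[0x16..0x19] <- [ec 43 89 30]
query mem[0x18]=0x89, mem[0x17]=0x43, mem[0x20]=0x43, mem[0x1e]=0xe1, mem[0x23]=0xa9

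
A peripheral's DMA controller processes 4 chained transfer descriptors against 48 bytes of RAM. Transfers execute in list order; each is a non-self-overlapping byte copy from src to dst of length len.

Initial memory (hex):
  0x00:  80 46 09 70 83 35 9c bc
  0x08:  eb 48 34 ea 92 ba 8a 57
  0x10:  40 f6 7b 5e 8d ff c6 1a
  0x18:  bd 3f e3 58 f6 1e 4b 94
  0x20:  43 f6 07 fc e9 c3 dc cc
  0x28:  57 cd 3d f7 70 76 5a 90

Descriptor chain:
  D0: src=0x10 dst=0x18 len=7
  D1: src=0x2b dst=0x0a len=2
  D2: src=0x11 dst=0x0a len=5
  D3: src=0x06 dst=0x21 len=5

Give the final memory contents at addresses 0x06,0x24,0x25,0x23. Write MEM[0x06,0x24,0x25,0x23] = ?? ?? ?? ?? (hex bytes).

MEM[0x06,0x24,0x25,0x23] = 9c 48 f6 eb

D0: mem[0x18..0x1e] <- [40 f6 7b 5e 8d ff c6]
D1: mem[0x0a..0x0b] <- [f7 70]
D2: mem[0x0a..0x0e] <- [f6 7b 5e 8d ff]
D3: mem[0x21..0x25] <- [9c bc eb 48 f6]
query mem[0x06]=0x9c, mem[0x24]=0x48, mem[0x25]=0xf6, mem[0x23]=0xeb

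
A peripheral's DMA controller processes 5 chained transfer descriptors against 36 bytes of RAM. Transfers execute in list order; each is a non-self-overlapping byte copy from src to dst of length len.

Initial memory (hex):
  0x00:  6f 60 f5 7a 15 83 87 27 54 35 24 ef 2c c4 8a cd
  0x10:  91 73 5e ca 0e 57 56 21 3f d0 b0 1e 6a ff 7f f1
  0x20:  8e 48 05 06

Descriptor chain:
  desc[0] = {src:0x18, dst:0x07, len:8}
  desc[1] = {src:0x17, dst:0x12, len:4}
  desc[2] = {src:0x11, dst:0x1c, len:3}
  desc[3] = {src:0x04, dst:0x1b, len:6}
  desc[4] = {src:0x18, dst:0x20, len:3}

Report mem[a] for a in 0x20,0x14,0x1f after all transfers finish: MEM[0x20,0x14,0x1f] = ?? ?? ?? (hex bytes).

D0: mem[0x07..0x0e] <- [3f d0 b0 1e 6a ff 7f f1]
D1: mem[0x12..0x15] <- [21 3f d0 b0]
D2: mem[0x1c..0x1e] <- [73 21 3f]
D3: mem[0x1b..0x20] <- [15 83 87 3f d0 b0]
D4: mem[0x20..0x22] <- [3f d0 b0]
query mem[0x20]=0x3f, mem[0x14]=0xd0, mem[0x1f]=0xd0

MEM[0x20,0x14,0x1f] = 3f d0 d0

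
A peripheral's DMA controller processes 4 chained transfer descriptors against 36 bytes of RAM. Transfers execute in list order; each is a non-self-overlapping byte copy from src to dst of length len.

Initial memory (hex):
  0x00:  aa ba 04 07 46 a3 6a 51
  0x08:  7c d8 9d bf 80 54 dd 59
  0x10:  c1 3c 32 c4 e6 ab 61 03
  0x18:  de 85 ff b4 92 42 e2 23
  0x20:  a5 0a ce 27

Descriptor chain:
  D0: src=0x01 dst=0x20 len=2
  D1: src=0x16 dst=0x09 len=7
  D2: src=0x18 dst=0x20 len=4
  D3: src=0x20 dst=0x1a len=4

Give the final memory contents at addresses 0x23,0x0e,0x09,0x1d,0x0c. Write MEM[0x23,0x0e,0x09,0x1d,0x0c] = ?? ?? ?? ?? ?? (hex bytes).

D0: mem[0x20..0x21] <- [ba 04]
D1: mem[0x09..0x0f] <- [61 03 de 85 ff b4 92]
D2: mem[0x20..0x23] <- [de 85 ff b4]
D3: mem[0x1a..0x1d] <- [de 85 ff b4]
query mem[0x23]=0xb4, mem[0x0e]=0xb4, mem[0x09]=0x61, mem[0x1d]=0xb4, mem[0x0c]=0x85

MEM[0x23,0x0e,0x09,0x1d,0x0c] = b4 b4 61 b4 85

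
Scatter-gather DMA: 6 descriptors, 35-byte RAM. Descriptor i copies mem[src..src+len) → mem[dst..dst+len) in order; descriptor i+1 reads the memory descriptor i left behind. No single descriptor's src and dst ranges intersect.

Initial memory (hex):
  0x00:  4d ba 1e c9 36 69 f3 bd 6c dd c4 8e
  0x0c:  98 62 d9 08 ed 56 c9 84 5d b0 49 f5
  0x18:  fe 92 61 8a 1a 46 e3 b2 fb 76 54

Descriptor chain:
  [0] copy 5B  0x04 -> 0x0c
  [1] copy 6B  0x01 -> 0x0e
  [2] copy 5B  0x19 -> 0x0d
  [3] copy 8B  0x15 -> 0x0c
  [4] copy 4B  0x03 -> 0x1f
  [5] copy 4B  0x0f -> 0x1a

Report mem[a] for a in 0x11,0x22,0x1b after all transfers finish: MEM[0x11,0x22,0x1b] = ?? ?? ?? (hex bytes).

MEM[0x11,0x22,0x1b] = 61 f3 92

  after D0: wrote 5B at 0x0c = 3669f3bd6c
  after D1: wrote 6B at 0x0e = ba1ec93669f3
  after D2: wrote 5B at 0x0d = 92618a1a46
  after D3: wrote 8B at 0x0c = b049f5fe92618a1a
  after D4: wrote 4B at 0x1f = c93669f3
  after D5: wrote 4B at 0x1a = fe92618a
query mem[0x11]=0x61, mem[0x22]=0xf3, mem[0x1b]=0x92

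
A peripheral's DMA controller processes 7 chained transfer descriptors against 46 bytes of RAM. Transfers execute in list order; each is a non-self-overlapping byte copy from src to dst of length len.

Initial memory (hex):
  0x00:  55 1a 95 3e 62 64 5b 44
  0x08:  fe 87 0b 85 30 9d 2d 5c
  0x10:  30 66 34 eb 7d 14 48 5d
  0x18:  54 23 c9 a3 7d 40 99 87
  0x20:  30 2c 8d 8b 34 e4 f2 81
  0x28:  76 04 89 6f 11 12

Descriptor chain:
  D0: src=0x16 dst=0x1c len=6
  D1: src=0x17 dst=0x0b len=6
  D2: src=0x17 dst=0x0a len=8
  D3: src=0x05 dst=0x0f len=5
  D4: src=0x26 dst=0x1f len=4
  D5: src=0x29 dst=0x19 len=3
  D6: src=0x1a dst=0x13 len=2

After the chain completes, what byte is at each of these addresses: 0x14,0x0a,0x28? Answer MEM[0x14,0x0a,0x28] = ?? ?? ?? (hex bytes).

[0] 0x16->0x1c len=6 : 48 5d 54 23 c9 a3
[1] 0x17->0x0b len=6 : 5d 54 23 c9 a3 48
[2] 0x17->0x0a len=8 : 5d 54 23 c9 a3 48 5d 54
[3] 0x05->0x0f len=5 : 64 5b 44 fe 87
[4] 0x26->0x1f len=4 : f2 81 76 04
[5] 0x29->0x19 len=3 : 04 89 6f
[6] 0x1a->0x13 len=2 : 89 6f
query mem[0x14]=0x6f, mem[0x0a]=0x5d, mem[0x28]=0x76

MEM[0x14,0x0a,0x28] = 6f 5d 76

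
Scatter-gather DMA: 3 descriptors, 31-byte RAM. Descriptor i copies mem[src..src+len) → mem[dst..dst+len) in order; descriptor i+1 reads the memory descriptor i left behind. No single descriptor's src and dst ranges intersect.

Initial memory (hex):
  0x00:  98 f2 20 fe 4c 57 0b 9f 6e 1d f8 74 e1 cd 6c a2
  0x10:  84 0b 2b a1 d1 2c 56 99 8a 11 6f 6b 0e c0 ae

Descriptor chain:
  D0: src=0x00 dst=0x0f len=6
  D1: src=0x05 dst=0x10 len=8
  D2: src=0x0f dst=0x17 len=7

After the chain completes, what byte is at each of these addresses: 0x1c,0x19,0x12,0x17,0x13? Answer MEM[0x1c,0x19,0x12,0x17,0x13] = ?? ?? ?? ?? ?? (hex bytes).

[0] 0x00->0x0f len=6 : 98 f2 20 fe 4c 57
[1] 0x05->0x10 len=8 : 57 0b 9f 6e 1d f8 74 e1
[2] 0x0f->0x17 len=7 : 98 57 0b 9f 6e 1d f8
query mem[0x1c]=0x1d, mem[0x19]=0x0b, mem[0x12]=0x9f, mem[0x17]=0x98, mem[0x13]=0x6e

MEM[0x1c,0x19,0x12,0x17,0x13] = 1d 0b 9f 98 6e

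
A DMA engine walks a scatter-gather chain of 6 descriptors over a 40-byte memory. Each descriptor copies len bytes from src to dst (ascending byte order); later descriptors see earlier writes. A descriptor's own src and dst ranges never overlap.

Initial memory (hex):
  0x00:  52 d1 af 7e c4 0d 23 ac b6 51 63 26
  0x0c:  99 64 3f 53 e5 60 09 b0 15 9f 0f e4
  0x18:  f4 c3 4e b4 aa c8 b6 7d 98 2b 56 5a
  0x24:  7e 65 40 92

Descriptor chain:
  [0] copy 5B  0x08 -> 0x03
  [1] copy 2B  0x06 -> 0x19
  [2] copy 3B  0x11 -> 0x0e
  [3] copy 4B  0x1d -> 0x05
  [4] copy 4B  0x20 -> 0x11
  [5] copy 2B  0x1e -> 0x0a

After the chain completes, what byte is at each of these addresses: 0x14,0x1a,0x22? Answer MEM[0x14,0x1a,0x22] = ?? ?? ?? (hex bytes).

D0: mem[0x03..0x07] <- [b6 51 63 26 99]
D1: mem[0x19..0x1a] <- [26 99]
D2: mem[0x0e..0x10] <- [60 09 b0]
D3: mem[0x05..0x08] <- [c8 b6 7d 98]
D4: mem[0x11..0x14] <- [98 2b 56 5a]
D5: mem[0x0a..0x0b] <- [b6 7d]
query mem[0x14]=0x5a, mem[0x1a]=0x99, mem[0x22]=0x56

MEM[0x14,0x1a,0x22] = 5a 99 56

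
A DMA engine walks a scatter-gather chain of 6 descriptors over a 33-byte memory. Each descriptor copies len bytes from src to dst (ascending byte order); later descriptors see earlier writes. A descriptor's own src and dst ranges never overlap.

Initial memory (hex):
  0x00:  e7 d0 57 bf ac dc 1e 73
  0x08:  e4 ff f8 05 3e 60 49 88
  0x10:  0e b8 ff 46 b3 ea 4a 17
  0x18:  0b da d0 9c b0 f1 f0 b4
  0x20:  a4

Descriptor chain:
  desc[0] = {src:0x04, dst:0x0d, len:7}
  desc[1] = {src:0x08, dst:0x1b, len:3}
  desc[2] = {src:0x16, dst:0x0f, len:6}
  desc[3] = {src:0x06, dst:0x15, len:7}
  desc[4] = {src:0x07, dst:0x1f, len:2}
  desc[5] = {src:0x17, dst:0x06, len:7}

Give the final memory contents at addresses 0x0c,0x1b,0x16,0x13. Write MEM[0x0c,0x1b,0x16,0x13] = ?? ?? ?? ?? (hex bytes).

[0] 0x04->0x0d len=7 : ac dc 1e 73 e4 ff f8
[1] 0x08->0x1b len=3 : e4 ff f8
[2] 0x16->0x0f len=6 : 4a 17 0b da d0 e4
[3] 0x06->0x15 len=7 : 1e 73 e4 ff f8 05 3e
[4] 0x07->0x1f len=2 : 73 e4
[5] 0x17->0x06 len=7 : e4 ff f8 05 3e ff f8
query mem[0x0c]=0xf8, mem[0x1b]=0x3e, mem[0x16]=0x73, mem[0x13]=0xd0

MEM[0x0c,0x1b,0x16,0x13] = f8 3e 73 d0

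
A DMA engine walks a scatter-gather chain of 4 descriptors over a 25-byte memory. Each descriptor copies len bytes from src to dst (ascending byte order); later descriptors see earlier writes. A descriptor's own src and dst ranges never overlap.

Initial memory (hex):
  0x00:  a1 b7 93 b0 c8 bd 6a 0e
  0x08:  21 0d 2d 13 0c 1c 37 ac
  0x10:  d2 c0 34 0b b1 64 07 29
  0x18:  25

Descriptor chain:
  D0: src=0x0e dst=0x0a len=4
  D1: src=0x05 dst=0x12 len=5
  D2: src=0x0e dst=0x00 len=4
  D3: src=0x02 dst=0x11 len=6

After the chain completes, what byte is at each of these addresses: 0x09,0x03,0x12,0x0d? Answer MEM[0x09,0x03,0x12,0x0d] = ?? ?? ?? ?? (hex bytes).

D0: mem[0x0a..0x0d] <- [37 ac d2 c0]
D1: mem[0x12..0x16] <- [bd 6a 0e 21 0d]
D2: mem[0x00..0x03] <- [37 ac d2 c0]
D3: mem[0x11..0x16] <- [d2 c0 c8 bd 6a 0e]
query mem[0x09]=0x0d, mem[0x03]=0xc0, mem[0x12]=0xc0, mem[0x0d]=0xc0

MEM[0x09,0x03,0x12,0x0d] = 0d c0 c0 c0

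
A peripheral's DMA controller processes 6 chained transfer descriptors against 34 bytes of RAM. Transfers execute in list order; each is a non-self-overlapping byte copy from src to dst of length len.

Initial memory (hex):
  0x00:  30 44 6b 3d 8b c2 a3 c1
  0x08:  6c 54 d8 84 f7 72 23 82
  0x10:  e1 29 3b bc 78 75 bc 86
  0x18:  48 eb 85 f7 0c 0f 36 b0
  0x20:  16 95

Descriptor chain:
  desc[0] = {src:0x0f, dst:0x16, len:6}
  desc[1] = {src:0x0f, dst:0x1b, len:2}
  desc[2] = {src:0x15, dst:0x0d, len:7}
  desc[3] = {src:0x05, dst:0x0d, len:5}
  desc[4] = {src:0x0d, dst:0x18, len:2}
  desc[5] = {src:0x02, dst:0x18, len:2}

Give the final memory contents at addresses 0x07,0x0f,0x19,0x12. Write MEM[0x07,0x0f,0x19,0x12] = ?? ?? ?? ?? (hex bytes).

MEM[0x07,0x0f,0x19,0x12] = c1 c1 3d bc

  after D0: wrote 6B at 0x16 = 82e1293bbc78
  after D1: wrote 2B at 0x1b = 82e1
  after D2: wrote 7B at 0x0d = 7582e1293bbc82
  after D3: wrote 5B at 0x0d = c2a3c16c54
  after D4: wrote 2B at 0x18 = c2a3
  after D5: wrote 2B at 0x18 = 6b3d
query mem[0x07]=0xc1, mem[0x0f]=0xc1, mem[0x19]=0x3d, mem[0x12]=0xbc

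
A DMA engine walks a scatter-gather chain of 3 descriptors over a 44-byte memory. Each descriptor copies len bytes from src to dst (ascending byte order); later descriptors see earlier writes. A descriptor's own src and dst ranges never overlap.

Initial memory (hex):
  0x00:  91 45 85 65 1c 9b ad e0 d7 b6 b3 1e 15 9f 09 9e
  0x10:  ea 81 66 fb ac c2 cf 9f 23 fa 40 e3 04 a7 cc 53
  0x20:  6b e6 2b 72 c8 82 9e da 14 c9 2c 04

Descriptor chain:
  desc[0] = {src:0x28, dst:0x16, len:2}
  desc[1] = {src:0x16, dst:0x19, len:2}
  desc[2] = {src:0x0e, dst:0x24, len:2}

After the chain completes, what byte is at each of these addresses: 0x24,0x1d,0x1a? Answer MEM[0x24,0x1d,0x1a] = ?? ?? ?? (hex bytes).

[0] 0x28->0x16 len=2 : 14 c9
[1] 0x16->0x19 len=2 : 14 c9
[2] 0x0e->0x24 len=2 : 09 9e
query mem[0x24]=0x09, mem[0x1d]=0xa7, mem[0x1a]=0xc9

MEM[0x24,0x1d,0x1a] = 09 a7 c9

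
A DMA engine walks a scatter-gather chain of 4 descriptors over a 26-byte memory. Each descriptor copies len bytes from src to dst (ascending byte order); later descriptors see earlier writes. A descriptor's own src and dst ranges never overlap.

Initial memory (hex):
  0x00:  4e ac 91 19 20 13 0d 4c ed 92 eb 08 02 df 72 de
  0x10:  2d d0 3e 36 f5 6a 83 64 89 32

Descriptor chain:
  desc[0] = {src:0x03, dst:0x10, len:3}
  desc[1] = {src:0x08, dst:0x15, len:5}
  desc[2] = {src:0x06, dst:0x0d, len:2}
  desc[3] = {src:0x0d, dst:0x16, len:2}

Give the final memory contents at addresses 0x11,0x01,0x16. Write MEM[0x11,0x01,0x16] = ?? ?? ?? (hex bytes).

MEM[0x11,0x01,0x16] = 20 ac 0d

#0 dst[0x10+3] := {0x19,0x20,0x13}
#1 dst[0x15+5] := {0xed,0x92,0xeb,0x08,0x02}
#2 dst[0x0d+2] := {0x0d,0x4c}
#3 dst[0x16+2] := {0x0d,0x4c}
query mem[0x11]=0x20, mem[0x01]=0xac, mem[0x16]=0x0d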